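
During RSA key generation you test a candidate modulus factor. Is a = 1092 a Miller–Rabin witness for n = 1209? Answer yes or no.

yes

n − 1 = 1208 = 2^3 · 151, so s = 3 and d = 151.
By repeated squaring, 1092^151 ≡ 1092 (mod 1209).
x_0 = 1092^151 mod 1209 = 1092.
x_0 is neither 1 nor 1208, so continue squaring.
x_1 = 1092^2 mod 1209 = 390.
x_2 = 390^2 mod 1209 = 975.
Reached i = s−1 = 2 without hitting −1: 1092 is a Miller–Rabin witness and 1209 is composite.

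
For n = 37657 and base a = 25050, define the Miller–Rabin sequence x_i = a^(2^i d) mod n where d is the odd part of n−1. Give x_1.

14545

n − 1 = 37656 = 2^3 · 4707, so s = 3 and d = 4707.
x_0 = 25050^4707 mod 37657 = 14197.
x_1 = 14197^2 mod 37657 = 14545.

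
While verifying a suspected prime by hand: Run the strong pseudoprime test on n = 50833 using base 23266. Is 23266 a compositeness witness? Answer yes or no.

no

n − 1 = 50832 = 2^4 · 3177, so s = 4 and d = 3177.
x_0 = 23266^3177 mod 50833 = 1.
x_0 = 1, so 23266 is not a witness.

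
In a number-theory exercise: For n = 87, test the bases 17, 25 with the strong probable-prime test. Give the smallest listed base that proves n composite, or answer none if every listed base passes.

17

n − 1 = 86 = 2^1 · 43, so s = 1 and d = 43.
Base 17: x_0 = 17^43 mod 87 = 41. x_0 ∉ {1, 86} and s = 1, so 17 is a Miller–Rabin witness and 87 is composite.
Base 25: x_0 = 25^43 mod 87 = 25. x_0 ∉ {1, 86} and s = 1, so 25 is a Miller–Rabin witness and 87 is composite.
The smallest witness among the given bases is 17.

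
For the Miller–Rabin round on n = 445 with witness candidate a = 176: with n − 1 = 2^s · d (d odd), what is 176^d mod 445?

n − 1 = 444 = 2^2 · 111, so s = 2 and d = 111.
Repeated squaring mod 445: 176^1 ≡ 176, 176^2 ≡ 271, 176^4 ≡ 16, 176^8 ≡ 256, 176^16 ≡ 121, 176^32 ≡ 401, 176^64 ≡ 156.
111 = 64 + 32 + 8 + 4 + 2 + 1, so 176^111 ≡ 156·401·256·16·271·176 ≡ 176 (mod 445).

176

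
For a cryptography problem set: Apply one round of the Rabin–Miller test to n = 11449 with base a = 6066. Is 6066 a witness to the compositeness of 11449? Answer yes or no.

no

n − 1 = 11448 = 2^3 · 1431, so s = 3 and d = 1431.
x_0 = 6066^1431 mod 11449 = 11448.
x_0 = 11448 ≡ −1, so 6066 is not a witness.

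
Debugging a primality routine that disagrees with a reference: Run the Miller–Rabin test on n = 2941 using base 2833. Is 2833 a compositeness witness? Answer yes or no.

n − 1 = 2940 = 2^2 · 735, so s = 2 and d = 735.
x_0 = 2833^735 mod 2941 = 48.
x_0 is neither 1 nor 2940, so continue squaring.
x_1 = 48^2 mod 2941 = 2304.
Reached i = s−1 = 1 without hitting −1: 2833 is a Miller–Rabin witness and 2941 is composite.

yes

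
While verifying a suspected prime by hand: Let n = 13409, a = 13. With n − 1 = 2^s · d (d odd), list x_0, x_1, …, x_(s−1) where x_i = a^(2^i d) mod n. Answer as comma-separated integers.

5165, 6724, 10437, 9662, 786

n − 1 = 13408 = 2^5 · 419, so s = 5 and d = 419.
x_0 = 13^419 mod 13409 = 5165.
x_1 = 5165^2 mod 13409 = 6724.
x_2 = 6724^2 mod 13409 = 10437.
x_3 = 10437^2 mod 13409 = 9662.
x_4 = 9662^2 mod 13409 = 786.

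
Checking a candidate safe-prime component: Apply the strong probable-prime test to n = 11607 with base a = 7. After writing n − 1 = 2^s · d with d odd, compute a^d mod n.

5518

n − 1 = 11606 = 2^1 · 5803, so s = 1 and d = 5803.
7^5803 mod 11607 = 5518.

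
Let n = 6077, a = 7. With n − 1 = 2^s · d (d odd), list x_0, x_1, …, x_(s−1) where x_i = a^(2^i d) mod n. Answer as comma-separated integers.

979, 4352

n − 1 = 6076 = 2^2 · 1519, so s = 2 and d = 1519.
x_0 = 7^1519 mod 6077 = 979.
x_1 = 979^2 mod 6077 = 4352.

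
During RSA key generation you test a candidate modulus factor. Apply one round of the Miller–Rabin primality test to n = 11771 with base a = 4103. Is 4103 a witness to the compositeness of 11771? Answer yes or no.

yes

n − 1 = 11770 = 2^1 · 5885, so s = 1 and d = 5885.
x_0 = 4103^5885 mod 11771 = 1930.
x_0 ∉ {1, 11770} and s = 1, so 4103 is a Miller–Rabin witness and 11771 is composite.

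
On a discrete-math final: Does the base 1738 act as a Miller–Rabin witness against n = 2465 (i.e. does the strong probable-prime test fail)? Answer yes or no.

n − 1 = 2464 = 2^5 · 77, so s = 5 and d = 77.
Repeated squaring mod 2465: 1738^1 ≡ 1738, 1738^2 ≡ 1019, 1738^4 ≡ 596, 1738^8 ≡ 256, 1738^16 ≡ 1446, 1738^32 ≡ 596, 1738^64 ≡ 256.
77 = 64 + 8 + 4 + 1, so 1738^77 ≡ 256·256·596·1738 ≡ 1143 (mod 2465).
x_0 = 1738^77 mod 2465 = 1143.
x_0 is neither 1 nor 2464, so continue squaring.
x_1 = 1143^2 mod 2465 = 2464.
x_1 ≡ −1, so 1738 is not a witness.

no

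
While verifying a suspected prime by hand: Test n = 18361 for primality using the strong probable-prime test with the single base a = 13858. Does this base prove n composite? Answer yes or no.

yes

n − 1 = 18360 = 2^3 · 2295, so s = 3 and d = 2295.
x_0 = 13858^2295 mod 18361 = 538.
x_0 is neither 1 nor 18360, so continue squaring.
x_1 = 538^2 mod 18361 = 14029.
x_2 = 14029^2 mod 18361 = 1282.
Reached i = s−1 = 2 without hitting −1: 13858 is a Miller–Rabin witness and 18361 is composite.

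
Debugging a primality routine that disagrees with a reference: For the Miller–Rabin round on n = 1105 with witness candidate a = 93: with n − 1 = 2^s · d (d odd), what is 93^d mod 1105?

213

n − 1 = 1104 = 2^4 · 69, so s = 4 and d = 69.
93^69 mod 1105 = 213.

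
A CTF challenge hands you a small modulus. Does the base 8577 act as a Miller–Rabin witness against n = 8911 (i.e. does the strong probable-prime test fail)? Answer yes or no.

n − 1 = 8910 = 2^1 · 4455, so s = 1 and d = 4455.
x_0 = 8577^4455 mod 8911 = 6098.
x_0 ∉ {1, 8910} and s = 1, so 8577 is a Miller–Rabin witness and 8911 is composite.

yes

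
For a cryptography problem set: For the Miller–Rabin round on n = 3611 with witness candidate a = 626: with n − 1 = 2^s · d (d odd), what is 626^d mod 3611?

n − 1 = 3610 = 2^1 · 1805, so s = 1 and d = 1805.
626^1805 mod 3611 = 1891.

1891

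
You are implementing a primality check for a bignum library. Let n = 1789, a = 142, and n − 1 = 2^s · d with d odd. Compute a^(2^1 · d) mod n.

1

n − 1 = 1788 = 2^2 · 447, so s = 2 and d = 447.
x_0 = 142^447 mod 1789 = 1788.
x_1 = 1788^2 mod 1789 = 1.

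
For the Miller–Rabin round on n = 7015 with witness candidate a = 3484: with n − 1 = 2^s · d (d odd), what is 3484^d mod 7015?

n − 1 = 7014 = 2^1 · 3507, so s = 1 and d = 3507.
3484^3507 mod 7015 = 2204.

2204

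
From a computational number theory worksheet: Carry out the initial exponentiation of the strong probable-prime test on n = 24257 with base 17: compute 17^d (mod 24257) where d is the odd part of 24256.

13606

n − 1 = 24256 = 2^6 · 379, so s = 6 and d = 379.
17^379 mod 24257 = 13606.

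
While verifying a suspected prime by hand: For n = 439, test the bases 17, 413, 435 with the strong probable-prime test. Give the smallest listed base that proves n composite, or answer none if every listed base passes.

none

n − 1 = 438 = 2^1 · 219, so s = 1 and d = 219.
Base 17: x_0 = 17^219 mod 439 = 438. x_0 = 438 ≡ −1, so 17 is not a witness.
Base 413: x_0 = 413^219 mod 439 = 438. x_0 = 438 ≡ −1, so 413 is not a witness.
Base 435: x_0 = 435^219 mod 439 = 438. x_0 = 438 ≡ −1, so 435 is not a witness.
No listed base is a witness for 439.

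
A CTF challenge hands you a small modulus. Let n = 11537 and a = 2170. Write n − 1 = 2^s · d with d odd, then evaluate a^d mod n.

n − 1 = 11536 = 2^4 · 721, so s = 4 and d = 721.
2170^721 mod 11537 = 1602.

1602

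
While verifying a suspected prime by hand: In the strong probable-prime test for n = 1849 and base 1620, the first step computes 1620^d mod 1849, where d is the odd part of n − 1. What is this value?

386

n − 1 = 1848 = 2^3 · 231, so s = 3 and d = 231.
Repeated squaring mod 1849: 1620^1 ≡ 1620, 1620^2 ≡ 669, 1620^4 ≡ 103, 1620^8 ≡ 1364, 1620^16 ≡ 402, 1620^32 ≡ 741, 1620^64 ≡ 1777, 1620^128 ≡ 1486.
231 = 128 + 64 + 32 + 4 + 2 + 1, so 1620^231 ≡ 1486·1777·741·103·669·1620 ≡ 386 (mod 1849).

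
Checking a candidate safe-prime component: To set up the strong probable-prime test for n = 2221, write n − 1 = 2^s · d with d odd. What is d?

Halving: 2220 → 1110 → 555; 555 is odd.
So 2220 = 2^2 · 555.

555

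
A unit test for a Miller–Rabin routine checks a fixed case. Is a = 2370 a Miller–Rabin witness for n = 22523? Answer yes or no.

yes

n − 1 = 22522 = 2^1 · 11261, so s = 1 and d = 11261.
By repeated squaring, 2370^11261 ≡ 2130 (mod 22523).
x_0 = 2370^11261 mod 22523 = 2130.
x_0 ∉ {1, 22522} and s = 1, so 2370 is a Miller–Rabin witness and 22523 is composite.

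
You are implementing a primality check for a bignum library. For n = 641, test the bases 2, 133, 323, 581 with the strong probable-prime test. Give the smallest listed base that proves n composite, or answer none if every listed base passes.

n − 1 = 640 = 2^7 · 5, so s = 7 and d = 5.
Base 2: x_0 = 2^5 mod 641 = 32. x_0 is neither 1 nor 640, so continue squaring. x_1 = 32^2 mod 641 = 383. x_2 = 383^2 mod 641 = 541. x_3 = 541^2 mod 641 = 385. x_4 = 385^2 mod 641 = 154. x_5 = 154^2 mod 641 = 640. x_5 ≡ −1, so 2 is not a witness.
Base 133: x_0 = 133^5 mod 641 = 335. x_0 is neither 1 nor 640, so continue squaring. x_1 = 335^2 mod 641 = 50. x_2 = 50^2 mod 641 = 577. x_3 = 577^2 mod 641 = 250. x_4 = 250^2 mod 641 = 323. x_5 = 323^2 mod 641 = 487. x_6 = 487^2 mod 641 = 640. x_6 ≡ −1, so 133 is not a witness.
Base 323: x_0 = 323^5 mod 641 = 318. x_0 is neither 1 nor 640, so continue squaring. x_1 = 318^2 mod 641 = 487. x_2 = 487^2 mod 641 = 640. x_2 ≡ −1, so 323 is not a witness.
Base 581: x_0 = 581^5 mod 641 = 305. x_0 is neither 1 nor 640, so continue squaring. x_1 = 305^2 mod 641 = 80. x_2 = 80^2 mod 641 = 631. x_3 = 631^2 mod 641 = 100. x_4 = 100^2 mod 641 = 385. x_5 = 385^2 mod 641 = 154. x_6 = 154^2 mod 641 = 640. x_6 ≡ −1, so 581 is not a witness.
No listed base is a witness for 641.

none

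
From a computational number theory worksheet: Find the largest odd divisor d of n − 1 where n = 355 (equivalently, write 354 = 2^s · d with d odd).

177

Halving: 354 → 177; 177 is odd.
So 354 = 2^1 · 177.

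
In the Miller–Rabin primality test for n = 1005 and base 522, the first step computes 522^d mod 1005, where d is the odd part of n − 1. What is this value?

228

n − 1 = 1004 = 2^2 · 251, so s = 2 and d = 251.
522^251 mod 1005 = 228.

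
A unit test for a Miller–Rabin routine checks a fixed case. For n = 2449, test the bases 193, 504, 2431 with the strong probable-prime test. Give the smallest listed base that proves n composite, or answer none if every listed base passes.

193

n − 1 = 2448 = 2^4 · 153, so s = 4 and d = 153.
Base 193: x_0 = 193^153 mod 2449 = 219. x_0 is neither 1 nor 2448, so continue squaring. x_1 = 219^2 mod 2449 = 1430. x_2 = 1430^2 mod 2449 = 2434. x_3 = 2434^2 mod 2449 = 225. Reached i = s−1 = 3 without hitting −1: 193 is a Miller–Rabin witness and 2449 is composite.
Base 504: x_0 = 504^153 mod 2449 = 1163. x_0 is neither 1 nor 2448, so continue squaring. x_1 = 1163^2 mod 2449 = 721. x_2 = 721^2 mod 2449 = 653. x_3 = 653^2 mod 2449 = 283. Reached i = s−1 = 3 without hitting −1: 504 is a Miller–Rabin witness and 2449 is composite.
Base 2431: x_0 = 2431^153 mod 2449 = 1360. x_0 is neither 1 nor 2448, so continue squaring. x_1 = 1360^2 mod 2449 = 605. x_2 = 605^2 mod 2449 = 1124. x_3 = 1124^2 mod 2449 = 2141. Reached i = s−1 = 3 without hitting −1: 2431 is a Miller–Rabin witness and 2449 is composite.
The smallest witness among the given bases is 193.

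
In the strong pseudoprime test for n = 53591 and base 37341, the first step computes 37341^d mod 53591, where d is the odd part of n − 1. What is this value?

1

n − 1 = 53590 = 2^1 · 26795, so s = 1 and d = 26795.
Repeated squaring mod 53591: 37341^1 ≡ 37341, 37341^2 ≡ 19643, 37341^4 ≡ 45840, 37341^8 ≡ 2490, 37341^16 ≡ 37135, 37341^32 ≡ 4613, 37341^64 ≡ 4142, 37341^128 ≡ 7044, 37341^256 ≡ 46261, 37341^512 ≡ 30718, 37341^1024 ≡ 18787, 37341^2048 ≡ 1043, 37341^4096 ≡ 16029, 37341^8192 ≡ 13587, 37341^16384 ≡ 39165.
26795 = 16384 + 8192 + 2048 + 128 + 32 + 8 + 2 + 1, so 37341^26795 ≡ 39165·13587·1043·7044·4613·2490·19643·37341 ≡ 1 (mod 53591).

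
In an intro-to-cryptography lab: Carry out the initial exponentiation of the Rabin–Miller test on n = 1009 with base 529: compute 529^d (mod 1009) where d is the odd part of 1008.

n − 1 = 1008 = 2^4 · 63, so s = 4 and d = 63.
By repeated squaring, 529^63 ≡ 762 (mod 1009).

762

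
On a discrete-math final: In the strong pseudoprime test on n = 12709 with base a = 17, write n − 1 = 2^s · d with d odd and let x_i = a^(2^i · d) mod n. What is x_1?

n − 1 = 12708 = 2^2 · 3177, so s = 2 and d = 3177.
Repeated squaring mod 12709: 17^1 ≡ 17, 17^2 ≡ 289, 17^4 ≡ 7267, 17^8 ≡ 3394, 17^16 ≡ 4882, 17^32 ≡ 4549, 17^64 ≡ 3149, 17^128 ≡ 3181, 17^256 ≡ 2397, 17^512 ≡ 1141, 17^1024 ≡ 5563, 17^2048 ≡ 554.
3177 = 2048 + 1024 + 64 + 32 + 8 + 1, so 17^3177 ≡ 554·5563·3149·4549·3394·17 ≡ 4681 (mod 12709).
x_0 = 4681.
x_1 = 4681^2 mod 12709 = 1445.

1445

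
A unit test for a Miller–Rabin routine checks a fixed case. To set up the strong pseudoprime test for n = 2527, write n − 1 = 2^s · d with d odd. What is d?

Halving: 2526 → 1263; 1263 is odd.
So 2526 = 2^1 · 1263.

1263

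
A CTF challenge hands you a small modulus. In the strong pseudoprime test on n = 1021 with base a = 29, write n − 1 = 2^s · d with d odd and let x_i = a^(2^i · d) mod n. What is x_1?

n − 1 = 1020 = 2^2 · 255, so s = 2 and d = 255.
x_0 = 29^255 mod 1021 = 1020.
x_1 = 1020^2 mod 1021 = 1.

1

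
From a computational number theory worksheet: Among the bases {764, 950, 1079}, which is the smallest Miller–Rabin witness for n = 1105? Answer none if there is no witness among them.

n − 1 = 1104 = 2^4 · 69, so s = 4 and d = 69.
Base 764: x_0 = 764^69 mod 1105 = 1104. x_0 = 1104 ≡ −1, so 764 is not a witness.
Base 950: x_0 = 950^69 mod 1105 = 495. x_0 is neither 1 nor 1104, so continue squaring. x_1 = 495^2 mod 1105 = 820. x_2 = 820^2 mod 1105 = 560. x_3 = 560^2 mod 1105 = 885. Reached i = s−1 = 3 without hitting −1: 950 is a Miller–Rabin witness and 1105 is composite.
Base 1079: x_0 = 1079^69 mod 1105 = 689. x_0 is neither 1 nor 1104, so continue squaring. x_1 = 689^2 mod 1105 = 676. x_2 = 676^2 mod 1105 = 611. x_3 = 611^2 mod 1105 = 936. Reached i = s−1 = 3 without hitting −1: 1079 is a Miller–Rabin witness and 1105 is composite.
The smallest witness among the given bases is 950.

950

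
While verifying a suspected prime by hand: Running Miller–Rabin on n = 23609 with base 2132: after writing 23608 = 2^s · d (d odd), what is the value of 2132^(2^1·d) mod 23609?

n − 1 = 23608 = 2^3 · 2951, so s = 3 and d = 2951.
By repeated squaring, 2132^2951 ≡ 13461 (mod 23609).
x_0 = 13461.
x_1 = 13461^2 mod 23609 = 23055.

23055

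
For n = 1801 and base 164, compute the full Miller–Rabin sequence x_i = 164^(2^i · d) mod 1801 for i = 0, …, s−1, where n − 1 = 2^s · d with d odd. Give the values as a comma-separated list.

n − 1 = 1800 = 2^3 · 225, so s = 3 and d = 225.
x_0 = 164^225 mod 1801 = 1337.
x_1 = 1337^2 mod 1801 = 977.
x_2 = 977^2 mod 1801 = 1800.

1337, 977, 1800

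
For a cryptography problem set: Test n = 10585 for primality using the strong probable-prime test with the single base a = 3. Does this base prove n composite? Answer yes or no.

no

n − 1 = 10584 = 2^3 · 1323, so s = 3 and d = 1323.
Repeated squaring mod 10585: 3^1 ≡ 3, 3^2 ≡ 9, 3^4 ≡ 81, 3^8 ≡ 6561, 3^16 ≡ 8111, 3^32 ≡ 2546, 3^64 ≡ 4096, 3^128 ≡ 10576, 3^256 ≡ 81, 3^512 ≡ 6561, 3^1024 ≡ 8111.
1323 = 1024 + 256 + 32 + 8 + 2 + 1, so 3^1323 ≡ 8111·81·2546·6561·9·3 ≡ 8422 (mod 10585).
x_0 = 3^1323 mod 10585 = 8422.
x_0 is neither 1 nor 10584, so continue squaring.
x_1 = 8422^2 mod 10585 = 10584.
x_1 ≡ −1, so 3 is not a witness.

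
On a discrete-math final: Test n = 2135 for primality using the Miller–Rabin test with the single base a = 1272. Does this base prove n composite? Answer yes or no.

yes

n − 1 = 2134 = 2^1 · 1067, so s = 1 and d = 1067.
x_0 = 1272^1067 mod 2135 = 773.
x_0 ∉ {1, 2134} and s = 1, so 1272 is a Miller–Rabin witness and 2135 is composite.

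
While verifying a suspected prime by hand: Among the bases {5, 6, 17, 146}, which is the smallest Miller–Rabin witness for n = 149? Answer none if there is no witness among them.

none

n − 1 = 148 = 2^2 · 37, so s = 2 and d = 37.
Base 5: x_0 = 5^37 mod 149 = 1. x_0 = 1, so 5 is not a witness.
Base 6: x_0 = 6^37 mod 149 = 1. x_0 = 1, so 6 is not a witness.
Base 17: x_0 = 17^37 mod 149 = 1. x_0 = 1, so 17 is not a witness.
Base 146: x_0 = 146^37 mod 149 = 105. x_0 is neither 1 nor 148, so continue squaring. x_1 = 105^2 mod 149 = 148. x_1 ≡ −1, so 146 is not a witness.
No listed base is a witness for 149.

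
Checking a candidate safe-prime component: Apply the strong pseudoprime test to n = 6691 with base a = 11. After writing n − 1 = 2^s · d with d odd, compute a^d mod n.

6690

n − 1 = 6690 = 2^1 · 3345, so s = 1 and d = 3345.
By repeated squaring, 11^3345 ≡ 6690 (mod 6691).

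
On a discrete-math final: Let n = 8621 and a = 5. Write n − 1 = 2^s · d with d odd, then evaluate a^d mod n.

n − 1 = 8620 = 2^2 · 2155, so s = 2 and d = 2155.
5^2155 mod 8621 = 7350.

7350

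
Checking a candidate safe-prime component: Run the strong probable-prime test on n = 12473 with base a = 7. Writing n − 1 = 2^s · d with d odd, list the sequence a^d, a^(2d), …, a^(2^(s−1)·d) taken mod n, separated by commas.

9890, 11307, 12472

n − 1 = 12472 = 2^3 · 1559, so s = 3 and d = 1559.
x_0 = 7^1559 mod 12473 = 9890.
x_1 = 9890^2 mod 12473 = 11307.
x_2 = 11307^2 mod 12473 = 12472.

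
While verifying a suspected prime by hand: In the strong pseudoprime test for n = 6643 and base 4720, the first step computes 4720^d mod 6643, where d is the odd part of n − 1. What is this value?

n − 1 = 6642 = 2^1 · 3321, so s = 1 and d = 3321.
4720^3321 mod 6643 = 3550.

3550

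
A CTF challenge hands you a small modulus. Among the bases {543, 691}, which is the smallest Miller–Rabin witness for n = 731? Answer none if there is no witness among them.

n − 1 = 730 = 2^1 · 365, so s = 1 and d = 365.
Base 543: x_0 = 543^365 mod 731 = 543. x_0 ∉ {1, 730} and s = 1, so 543 is a Miller–Rabin witness and 731 is composite.
Base 691: x_0 = 691^365 mod 731 = 534. x_0 ∉ {1, 730} and s = 1, so 691 is a Miller–Rabin witness and 731 is composite.
The smallest witness among the given bases is 543.

543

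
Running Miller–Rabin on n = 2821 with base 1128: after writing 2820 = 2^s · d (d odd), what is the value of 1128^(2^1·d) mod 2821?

1

n − 1 = 2820 = 2^2 · 705, so s = 2 and d = 705.
x_0 = 1128^705 mod 2821 = 1611.
x_1 = 1611^2 mod 2821 = 1.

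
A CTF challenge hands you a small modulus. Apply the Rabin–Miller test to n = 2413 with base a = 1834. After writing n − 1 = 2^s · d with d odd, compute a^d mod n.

379

n − 1 = 2412 = 2^2 · 603, so s = 2 and d = 603.
Repeated squaring mod 2413: 1834^1 ≡ 1834, 1834^2 ≡ 2247, 1834^4 ≡ 1013, 1834^8 ≡ 644, 1834^16 ≡ 2113, 1834^32 ≡ 719, 1834^64 ≡ 579, 1834^128 ≡ 2247, 1834^256 ≡ 1013, 1834^512 ≡ 644.
603 = 512 + 64 + 16 + 8 + 2 + 1, so 1834^603 ≡ 644·579·2113·644·2247·1834 ≡ 379 (mod 2413).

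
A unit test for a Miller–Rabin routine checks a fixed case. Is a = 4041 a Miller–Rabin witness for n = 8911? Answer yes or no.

yes

n − 1 = 8910 = 2^1 · 4455, so s = 1 and d = 4455.
x_0 = 4041^4455 mod 8911 = 6098.
x_0 ∉ {1, 8910} and s = 1, so 4041 is a Miller–Rabin witness and 8911 is composite.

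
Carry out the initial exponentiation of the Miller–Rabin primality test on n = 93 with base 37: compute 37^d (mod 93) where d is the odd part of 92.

n − 1 = 92 = 2^2 · 23, so s = 2 and d = 23.
37^23 mod 93 = 88.

88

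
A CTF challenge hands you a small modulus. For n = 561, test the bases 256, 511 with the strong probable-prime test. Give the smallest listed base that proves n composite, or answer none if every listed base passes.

none

n − 1 = 560 = 2^4 · 35, so s = 4 and d = 35.
Base 256: x_0 = 256^35 mod 561 = 1. x_0 = 1, so 256 is not a witness.
Base 511: x_0 = 511^35 mod 561 = 1. x_0 = 1, so 511 is not a witness.
No listed base is a witness for 561.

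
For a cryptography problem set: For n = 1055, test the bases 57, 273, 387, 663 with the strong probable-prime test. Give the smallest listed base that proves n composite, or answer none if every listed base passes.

57

n − 1 = 1054 = 2^1 · 527, so s = 1 and d = 527.
Base 57: x_0 = 57^527 mod 1055 = 338. x_0 ∉ {1, 1054} and s = 1, so 57 is a Miller–Rabin witness and 1055 is composite.
Base 273: x_0 = 273^527 mod 1055 = 257. x_0 ∉ {1, 1054} and s = 1, so 273 is a Miller–Rabin witness and 1055 is composite.
Base 387: x_0 = 387^527 mod 1055 = 803. x_0 ∉ {1, 1054} and s = 1, so 387 is a Miller–Rabin witness and 1055 is composite.
Base 663: x_0 = 663^527 mod 1055 = 267. x_0 ∉ {1, 1054} and s = 1, so 663 is a Miller–Rabin witness and 1055 is composite.
The smallest witness among the given bases is 57.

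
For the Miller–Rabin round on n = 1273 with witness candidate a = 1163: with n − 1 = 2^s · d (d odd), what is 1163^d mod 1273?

277

n − 1 = 1272 = 2^3 · 159, so s = 3 and d = 159.
Repeated squaring mod 1273: 1163^1 ≡ 1163, 1163^2 ≡ 643, 1163^4 ≡ 997, 1163^8 ≡ 1069, 1163^16 ≡ 880, 1163^32 ≡ 416, 1163^64 ≡ 1201, 1163^128 ≡ 92.
159 = 128 + 16 + 8 + 4 + 2 + 1, so 1163^159 ≡ 92·880·1069·997·643·1163 ≡ 277 (mod 1273).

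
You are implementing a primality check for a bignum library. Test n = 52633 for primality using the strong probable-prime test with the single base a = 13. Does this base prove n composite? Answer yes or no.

n − 1 = 52632 = 2^3 · 6579, so s = 3 and d = 6579.
x_0 = 13^6579 mod 52633 = 36875.
x_0 is neither 1 nor 52632, so continue squaring.
x_1 = 36875^2 mod 52633 = 44703.
x_2 = 44703^2 mod 52633 = 41098.
Reached i = s−1 = 2 without hitting −1: 13 is a Miller–Rabin witness and 52633 is composite.

yes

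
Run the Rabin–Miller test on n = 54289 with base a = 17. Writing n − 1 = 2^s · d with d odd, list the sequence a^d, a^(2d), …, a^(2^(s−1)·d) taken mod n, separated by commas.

12019, 47621, 53822, 933

n − 1 = 54288 = 2^4 · 3393, so s = 4 and d = 3393.
x_0 = 17^3393 mod 54289 = 12019.
x_1 = 12019^2 mod 54289 = 47621.
x_2 = 47621^2 mod 54289 = 53822.
x_3 = 53822^2 mod 54289 = 933.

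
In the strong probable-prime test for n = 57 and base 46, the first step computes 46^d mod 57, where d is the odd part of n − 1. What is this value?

n − 1 = 56 = 2^3 · 7, so s = 3 and d = 7.
Repeated squaring mod 57: 46^1 ≡ 46, 46^2 ≡ 7, 46^4 ≡ 49.
7 = 4 + 2 + 1, so 46^7 ≡ 49·7·46 ≡ 46 (mod 57).

46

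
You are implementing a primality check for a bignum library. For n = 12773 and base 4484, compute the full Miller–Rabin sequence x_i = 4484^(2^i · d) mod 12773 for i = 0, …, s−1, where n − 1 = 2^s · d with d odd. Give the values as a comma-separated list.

8747, 12512

n − 1 = 12772 = 2^2 · 3193, so s = 2 and d = 3193.
x_0 = 4484^3193 mod 12773 = 8747.
x_1 = 8747^2 mod 12773 = 12512.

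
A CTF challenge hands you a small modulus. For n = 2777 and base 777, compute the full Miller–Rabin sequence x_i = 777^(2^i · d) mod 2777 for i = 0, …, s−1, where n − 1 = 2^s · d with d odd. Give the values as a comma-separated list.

224, 190, 2776

n − 1 = 2776 = 2^3 · 347, so s = 3 and d = 347.
x_0 = 777^347 mod 2777 = 224.
x_1 = 224^2 mod 2777 = 190.
x_2 = 190^2 mod 2777 = 2776.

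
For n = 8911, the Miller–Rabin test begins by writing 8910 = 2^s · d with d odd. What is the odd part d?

Halving: 8910 → 4455; 4455 is odd.
So 8910 = 2^1 · 4455.

4455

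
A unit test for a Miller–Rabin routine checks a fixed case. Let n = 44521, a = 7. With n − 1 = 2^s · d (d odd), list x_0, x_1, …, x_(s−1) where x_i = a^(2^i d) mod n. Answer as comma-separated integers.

40089, 8863, 17725

n − 1 = 44520 = 2^3 · 5565, so s = 3 and d = 5565.
x_0 = 7^5565 mod 44521 = 40089.
x_1 = 40089^2 mod 44521 = 8863.
x_2 = 8863^2 mod 44521 = 17725.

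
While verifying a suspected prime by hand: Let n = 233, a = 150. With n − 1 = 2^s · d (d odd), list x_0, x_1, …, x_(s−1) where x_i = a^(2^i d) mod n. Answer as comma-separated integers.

136, 89, 232

n − 1 = 232 = 2^3 · 29, so s = 3 and d = 29.
x_0 = 150^29 mod 233 = 136.
x_1 = 136^2 mod 233 = 89.
x_2 = 89^2 mod 233 = 232.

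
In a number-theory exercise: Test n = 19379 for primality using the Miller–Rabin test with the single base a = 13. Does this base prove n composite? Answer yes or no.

no

n − 1 = 19378 = 2^1 · 9689, so s = 1 and d = 9689.
x_0 = 13^9689 mod 19379 = 1.
x_0 = 1, so 13 is not a witness.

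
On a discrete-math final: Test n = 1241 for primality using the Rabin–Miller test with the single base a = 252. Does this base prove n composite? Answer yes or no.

n − 1 = 1240 = 2^3 · 155, so s = 3 and d = 155.
x_0 = 252^155 mod 1241 = 571.
x_0 is neither 1 nor 1240, so continue squaring.
x_1 = 571^2 mod 1241 = 899.
x_2 = 899^2 mod 1241 = 310.
Reached i = s−1 = 2 without hitting −1: 252 is a Miller–Rabin witness and 1241 is composite.

yes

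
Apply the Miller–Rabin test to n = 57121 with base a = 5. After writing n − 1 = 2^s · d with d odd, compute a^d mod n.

n − 1 = 57120 = 2^5 · 1785, so s = 5 and d = 1785.
Repeated squaring mod 57121: 5^1 ≡ 5, 5^2 ≡ 25, 5^4 ≡ 625, 5^8 ≡ 47899, 5^16 ≡ 49236, 5^32 ≡ 25577, 5^64 ≡ 33237, 5^128 ≡ 35150, 5^256 ≡ 52391, 5^512 ≡ 38589, 5^1024 ≡ 23572.
1785 = 1024 + 512 + 128 + 64 + 32 + 16 + 8 + 1, so 5^1785 ≡ 23572·38589·35150·33237·25577·49236·47899·5 ≡ 14580 (mod 57121).

14580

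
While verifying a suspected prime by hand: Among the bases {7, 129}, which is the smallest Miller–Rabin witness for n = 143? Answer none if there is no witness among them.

n − 1 = 142 = 2^1 · 71, so s = 1 and d = 71.
Base 7: x_0 = 7^71 mod 143 = 106. x_0 ∉ {1, 142} and s = 1, so 7 is a Miller–Rabin witness and 143 is composite.
Base 129: x_0 = 129^71 mod 143 = 129. x_0 ∉ {1, 142} and s = 1, so 129 is a Miller–Rabin witness and 143 is composite.
The smallest witness among the given bases is 7.

7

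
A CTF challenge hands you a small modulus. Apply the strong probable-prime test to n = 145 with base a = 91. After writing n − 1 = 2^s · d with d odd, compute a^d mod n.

n − 1 = 144 = 2^4 · 9, so s = 4 and d = 9.
91^9 mod 145 = 71.

71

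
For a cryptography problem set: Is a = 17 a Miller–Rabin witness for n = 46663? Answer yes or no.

n − 1 = 46662 = 2^1 · 23331, so s = 1 and d = 23331.
x_0 = 17^23331 mod 46663 = 1.
x_0 = 1, so 17 is not a witness.

no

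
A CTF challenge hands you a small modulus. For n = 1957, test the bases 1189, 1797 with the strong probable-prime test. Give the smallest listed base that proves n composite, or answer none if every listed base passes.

n − 1 = 1956 = 2^2 · 489, so s = 2 and d = 489.
Base 1189: x_0 = 1189^489 mod 1957 = 1. x_0 = 1, so 1189 is not a witness.
Base 1797: x_0 = 1797^489 mod 1957 = 1. x_0 = 1, so 1797 is not a witness.
No listed base is a witness for 1957.

none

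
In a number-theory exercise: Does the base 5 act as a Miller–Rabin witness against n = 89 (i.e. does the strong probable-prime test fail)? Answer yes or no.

n − 1 = 88 = 2^3 · 11, so s = 3 and d = 11.
x_0 = 5^11 mod 89 = 55.
x_0 is neither 1 nor 88, so continue squaring.
x_1 = 55^2 mod 89 = 88.
x_1 ≡ −1, so 5 is not a witness.

no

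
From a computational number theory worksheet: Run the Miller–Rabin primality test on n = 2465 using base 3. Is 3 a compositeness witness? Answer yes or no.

n − 1 = 2464 = 2^5 · 77, so s = 5 and d = 77.
x_0 = 3^77 mod 2465 = 2018.
x_0 is neither 1 nor 2464, so continue squaring.
x_1 = 2018^2 mod 2465 = 144.
x_2 = 144^2 mod 2465 = 1016.
x_3 = 1016^2 mod 2465 = 1886.
x_4 = 1886^2 mod 2465 = 1.
x_4 = 1 but x_3 ≠ ±1, a nontrivial square root of 1 — 3 is a witness and 2465 is composite.

yes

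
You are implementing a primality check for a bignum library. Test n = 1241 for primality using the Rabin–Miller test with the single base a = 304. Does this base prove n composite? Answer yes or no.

yes

n − 1 = 1240 = 2^3 · 155, so s = 3 and d = 155.
By repeated squaring, 304^155 ≡ 638 (mod 1241).
x_0 = 304^155 mod 1241 = 638.
x_0 is neither 1 nor 1240, so continue squaring.
x_1 = 638^2 mod 1241 = 1237.
x_2 = 1237^2 mod 1241 = 16.
Reached i = s−1 = 2 without hitting −1: 304 is a Miller–Rabin witness and 1241 is composite.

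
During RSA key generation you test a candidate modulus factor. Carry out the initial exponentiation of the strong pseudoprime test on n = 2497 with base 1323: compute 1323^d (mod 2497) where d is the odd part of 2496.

n − 1 = 2496 = 2^6 · 39, so s = 6 and d = 39.
Repeated squaring mod 2497: 1323^1 ≡ 1323, 1323^2 ≡ 2429, 1323^4 ≡ 2127, 1323^8 ≡ 2062, 1323^16 ≡ 1950, 1323^32 ≡ 2066.
39 = 32 + 4 + 2 + 1, so 1323^39 ≡ 2066·2127·2429·1323 ≡ 1863 (mod 2497).

1863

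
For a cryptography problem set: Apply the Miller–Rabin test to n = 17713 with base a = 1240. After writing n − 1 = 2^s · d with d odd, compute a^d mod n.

5149

n − 1 = 17712 = 2^4 · 1107, so s = 4 and d = 1107.
Repeated squaring mod 17713: 1240^1 ≡ 1240, 1240^2 ≡ 14282, 1240^4 ≡ 10329, 1240^8 ≡ 2842, 1240^16 ≡ 17549, 1240^32 ≡ 9183, 1240^64 ≡ 13609, 1240^128 ≡ 15466, 1240^256 ≡ 804, 1240^512 ≡ 8748, 1240^1024 ≡ 7344.
1107 = 1024 + 64 + 16 + 2 + 1, so 1240^1107 ≡ 7344·13609·17549·14282·1240 ≡ 5149 (mod 17713).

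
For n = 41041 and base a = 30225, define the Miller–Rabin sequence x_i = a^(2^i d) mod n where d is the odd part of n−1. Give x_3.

n − 1 = 41040 = 2^4 · 2565, so s = 4 and d = 2565.
x_0 = 30225^2565 mod 41041 = 21944.
x_1 = 21944^2 mod 41041 = 5083.
x_2 = 5083^2 mod 41041 = 22100.
x_3 = 22100^2 mod 41041 = 22100.

22100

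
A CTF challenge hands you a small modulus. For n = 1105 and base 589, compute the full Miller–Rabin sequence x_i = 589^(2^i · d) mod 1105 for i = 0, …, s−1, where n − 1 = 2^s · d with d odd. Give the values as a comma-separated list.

n − 1 = 1104 = 2^4 · 69, so s = 4 and d = 69.
x_0 = 589^69 mod 1105 = 129.
x_1 = 129^2 mod 1105 = 66.
x_2 = 66^2 mod 1105 = 1041.
x_3 = 1041^2 mod 1105 = 781.

129, 66, 1041, 781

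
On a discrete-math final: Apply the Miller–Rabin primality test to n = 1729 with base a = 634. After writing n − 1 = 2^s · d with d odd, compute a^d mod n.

1065

n − 1 = 1728 = 2^6 · 27, so s = 6 and d = 27.
634^27 mod 1729 = 1065.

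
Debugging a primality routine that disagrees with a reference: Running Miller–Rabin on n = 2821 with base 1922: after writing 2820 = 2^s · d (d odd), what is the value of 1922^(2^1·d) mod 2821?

155

n − 1 = 2820 = 2^2 · 705, so s = 2 and d = 705.
Repeated squaring mod 2821: 1922^1 ≡ 1922, 1922^2 ≡ 1395, 1922^4 ≡ 2356, 1922^8 ≡ 1829, 1922^16 ≡ 2356, 1922^32 ≡ 1829, 1922^64 ≡ 2356, 1922^128 ≡ 1829, 1922^256 ≡ 2356, 1922^512 ≡ 1829.
705 = 512 + 128 + 64 + 1, so 1922^705 ≡ 1829·1829·2356·1922 ≡ 372 (mod 2821).
x_0 = 372.
x_1 = 372^2 mod 2821 = 155.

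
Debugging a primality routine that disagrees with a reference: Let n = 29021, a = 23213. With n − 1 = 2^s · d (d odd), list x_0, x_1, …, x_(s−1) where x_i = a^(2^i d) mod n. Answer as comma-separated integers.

n − 1 = 29020 = 2^2 · 7255, so s = 2 and d = 7255.
x_0 = 23213^7255 mod 29021 = 23729.
x_1 = 23729^2 mod 29021 = 29020.

23729, 29020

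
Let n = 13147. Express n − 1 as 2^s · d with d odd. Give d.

Halving: 13146 → 6573; 6573 is odd.
So 13146 = 2^1 · 6573.

6573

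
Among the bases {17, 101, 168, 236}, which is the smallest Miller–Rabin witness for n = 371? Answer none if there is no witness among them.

17

n − 1 = 370 = 2^1 · 185, so s = 1 and d = 185.
Base 17: x_0 = 17^185 mod 371 = 355. x_0 ∉ {1, 370} and s = 1, so 17 is a Miller–Rabin witness and 371 is composite.
Base 101: x_0 = 101^185 mod 371 = 19. x_0 ∉ {1, 370} and s = 1, so 101 is a Miller–Rabin witness and 371 is composite.
Base 168: x_0 = 168^185 mod 371 = 252. x_0 ∉ {1, 370} and s = 1, so 168 is a Miller–Rabin witness and 371 is composite.
Base 236: x_0 = 236^185 mod 371 = 150. x_0 ∉ {1, 370} and s = 1, so 236 is a Miller–Rabin witness and 371 is composite.
The smallest witness among the given bases is 17.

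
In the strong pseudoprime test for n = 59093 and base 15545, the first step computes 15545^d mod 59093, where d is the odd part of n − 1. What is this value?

n − 1 = 59092 = 2^2 · 14773, so s = 2 and d = 14773.
Repeated squaring mod 59093: 15545^1 ≡ 15545, 15545^2 ≡ 15748, 15545^4 ≡ 45276, 15545^8 ≡ 39099, 15545^16 ≡ 54984, 15545^32 ≡ 42376, 15545^64 ≡ 7292, 15545^128 ≡ 48657, 15545^256 ≡ 1697, 15545^512 ≡ 43345, 15545^1024 ≡ 45276, 15545^2048 ≡ 39099, 15545^4096 ≡ 54984, 15545^8192 ≡ 42376.
14773 = 8192 + 4096 + 2048 + 256 + 128 + 32 + 16 + 4 + 1, so 15545^14773 ≡ 42376·54984·39099·1697·48657·42376·54984·45276·15545 ≡ 5128 (mod 59093).

5128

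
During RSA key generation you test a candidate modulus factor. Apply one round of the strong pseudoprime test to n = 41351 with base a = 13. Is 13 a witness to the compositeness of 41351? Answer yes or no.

no

n − 1 = 41350 = 2^1 · 20675, so s = 1 and d = 20675.
x_0 = 13^20675 mod 41351 = 41350.
x_0 = 41350 ≡ −1, so 13 is not a witness.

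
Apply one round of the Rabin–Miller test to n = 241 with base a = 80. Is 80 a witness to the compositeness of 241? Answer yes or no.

n − 1 = 240 = 2^4 · 15, so s = 4 and d = 15.
x_0 = 80^15 mod 241 = 30.
x_0 is neither 1 nor 240, so continue squaring.
x_1 = 30^2 mod 241 = 177.
x_2 = 177^2 mod 241 = 240.
x_2 ≡ −1, so 80 is not a witness.

no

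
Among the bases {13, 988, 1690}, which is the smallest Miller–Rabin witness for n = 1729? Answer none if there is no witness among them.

n − 1 = 1728 = 2^6 · 27, so s = 6 and d = 27.
Base 13: x_0 = 13^27 mod 1729 = 1196. x_0 is neither 1 nor 1728, so continue squaring. x_1 = 1196^2 mod 1729 = 533. x_2 = 533^2 mod 1729 = 533. x_3 = 533^2 mod 1729 = 533. x_4 = 533^2 mod 1729 = 533. x_5 = 533^2 mod 1729 = 533. Reached i = s−1 = 5 without hitting −1: 13 is a Miller–Rabin witness and 1729 is composite.
Base 988: x_0 = 988^27 mod 1729 = 988. x_0 is neither 1 nor 1728, so continue squaring. x_1 = 988^2 mod 1729 = 988. x_2 = 988^2 mod 1729 = 988. x_3 = 988^2 mod 1729 = 988. x_4 = 988^2 mod 1729 = 988. x_5 = 988^2 mod 1729 = 988. Reached i = s−1 = 5 without hitting −1: 988 is a Miller–Rabin witness and 1729 is composite.
Base 1690: x_0 = 1690^27 mod 1729 = 1196. x_0 is neither 1 nor 1728, so continue squaring. x_1 = 1196^2 mod 1729 = 533. x_2 = 533^2 mod 1729 = 533. x_3 = 533^2 mod 1729 = 533. x_4 = 533^2 mod 1729 = 533. x_5 = 533^2 mod 1729 = 533. Reached i = s−1 = 5 without hitting −1: 1690 is a Miller–Rabin witness and 1729 is composite.
The smallest witness among the given bases is 13.

13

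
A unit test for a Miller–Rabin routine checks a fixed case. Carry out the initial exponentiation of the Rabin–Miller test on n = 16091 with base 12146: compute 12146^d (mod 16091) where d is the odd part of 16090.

n − 1 = 16090 = 2^1 · 8045, so s = 1 and d = 8045.
12146^8045 mod 16091 = 1.

1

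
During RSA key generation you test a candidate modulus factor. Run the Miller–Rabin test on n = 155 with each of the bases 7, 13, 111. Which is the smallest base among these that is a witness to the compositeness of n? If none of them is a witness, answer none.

7

n − 1 = 154 = 2^1 · 77, so s = 1 and d = 77.
Base 7: x_0 = 7^77 mod 155 = 142. x_0 ∉ {1, 154} and s = 1, so 7 is a Miller–Rabin witness and 155 is composite.
Base 13: x_0 = 13^77 mod 155 = 48. x_0 ∉ {1, 154} and s = 1, so 13 is a Miller–Rabin witness and 155 is composite.
Base 111: x_0 = 111^77 mod 155 = 76. x_0 ∉ {1, 154} and s = 1, so 111 is a Miller–Rabin witness and 155 is composite.
The smallest witness among the given bases is 7.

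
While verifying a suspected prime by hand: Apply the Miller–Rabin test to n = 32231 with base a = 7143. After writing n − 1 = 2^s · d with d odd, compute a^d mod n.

n − 1 = 32230 = 2^1 · 16115, so s = 1 and d = 16115.
7143^16115 mod 32231 = 19594.

19594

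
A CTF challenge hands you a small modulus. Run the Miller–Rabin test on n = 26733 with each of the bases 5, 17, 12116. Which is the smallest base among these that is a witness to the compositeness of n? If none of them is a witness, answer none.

5

n − 1 = 26732 = 2^2 · 6683, so s = 2 and d = 6683.
Base 5: x_0 = 5^6683 mod 26733 = 10706. x_0 is neither 1 nor 26732, so continue squaring. x_1 = 10706^2 mod 26733 = 14065. Reached i = s−1 = 1 without hitting −1: 5 is a Miller–Rabin witness and 26733 is composite.
Base 17: x_0 = 17^6683 mod 26733 = 6599. x_0 is neither 1 nor 26732, so continue squaring. x_1 = 6599^2 mod 26733 = 25477. Reached i = s−1 = 1 without hitting −1: 17 is a Miller–Rabin witness and 26733 is composite.
Base 12116: x_0 = 12116^6683 mod 26733 = 5543. x_0 is neither 1 nor 26732, so continue squaring. x_1 = 5543^2 mod 26733 = 8632. Reached i = s−1 = 1 without hitting −1: 12116 is a Miller–Rabin witness and 26733 is composite.
The smallest witness among the given bases is 5.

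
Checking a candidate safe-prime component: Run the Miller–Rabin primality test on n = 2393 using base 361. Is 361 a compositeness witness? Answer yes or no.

no

n − 1 = 2392 = 2^3 · 299, so s = 3 and d = 299.
x_0 = 361^299 mod 2393 = 1422.
x_0 is neither 1 nor 2392, so continue squaring.
x_1 = 1422^2 mod 2393 = 2392.
x_1 ≡ −1, so 361 is not a witness.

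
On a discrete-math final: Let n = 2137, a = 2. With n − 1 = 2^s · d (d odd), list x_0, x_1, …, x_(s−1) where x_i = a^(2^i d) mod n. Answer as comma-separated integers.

n − 1 = 2136 = 2^3 · 267, so s = 3 and d = 267.
x_0 = 2^267 mod 2137 = 1841.
x_1 = 1841^2 mod 2137 = 2136.
x_2 = 2136^2 mod 2137 = 1.

1841, 2136, 1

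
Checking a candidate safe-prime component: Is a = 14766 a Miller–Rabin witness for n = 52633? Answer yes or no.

yes

n − 1 = 52632 = 2^3 · 6579, so s = 3 and d = 6579.
Repeated squaring mod 52633: 14766^1 ≡ 14766, 14766^2 ≡ 28870, 14766^4 ≡ 33345, 14766^8 ≡ 16900, 14766^16 ≡ 23342, 14766^32 ≡ 44781, 14766^64 ≡ 20661, 14766^128 ≡ 23291, 14766^256 ≡ 34983, 14766^512 ≡ 40406, 14766^1024 ≡ 21809, 14766^2048 ≡ 40693, 14766^4096 ≡ 33436.
6579 = 4096 + 2048 + 256 + 128 + 32 + 16 + 2 + 1, so 14766^6579 ≡ 33436·40693·34983·23291·44781·23342·28870·14766 ≡ 36770 (mod 52633).
x_0 = 14766^6579 mod 52633 = 36770.
x_0 is neither 1 nor 52632, so continue squaring.
x_1 = 36770^2 mod 52633 = 49029.
x_2 = 49029^2 mod 52633 = 41098.
Reached i = s−1 = 2 without hitting −1: 14766 is a Miller–Rabin witness and 52633 is composite.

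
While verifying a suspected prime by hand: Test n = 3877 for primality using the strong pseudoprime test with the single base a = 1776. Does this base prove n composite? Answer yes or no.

n − 1 = 3876 = 2^2 · 969, so s = 2 and d = 969.
x_0 = 1776^969 mod 3877 = 502.
x_0 is neither 1 nor 3876, so continue squaring.
x_1 = 502^2 mod 3877 = 3876.
x_1 ≡ −1, so 1776 is not a witness.

no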